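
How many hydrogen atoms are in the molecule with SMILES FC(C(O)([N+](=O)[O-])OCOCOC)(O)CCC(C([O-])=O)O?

15

Hydrogens are implicit in SMILES; fill each atom to its normal valence:
  5 × O: no H
  4 × C: 2 H each → 8
  3 × C: no H
  3 × O: 1 H each → 3
  2 × O (charge -1): no H
  1 × C: 3 H
  1 × C: 1 H
  1 × F: no H
  1 × N (charge +1): no H
  Total hydrogens = 15.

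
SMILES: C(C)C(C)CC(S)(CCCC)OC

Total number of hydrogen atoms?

24

Hydrogens are implicit in SMILES; fill each atom to its normal valence:
  5 × C: 2 H each → 10
  4 × C: 3 H each → 12
  1 × C: 1 H
  1 × C: no H
  1 × O: no H
  1 × S: 1 H
  Total hydrogens = 24.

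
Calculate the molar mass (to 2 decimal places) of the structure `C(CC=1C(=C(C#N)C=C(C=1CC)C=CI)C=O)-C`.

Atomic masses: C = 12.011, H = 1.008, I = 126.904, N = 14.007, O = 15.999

353.20

Molecular formula: C15H16INO.
M = 15×12.011 + 16×1.008 + 1×126.904 + 1×14.007 + 1×15.999 = 353.20 g/mol.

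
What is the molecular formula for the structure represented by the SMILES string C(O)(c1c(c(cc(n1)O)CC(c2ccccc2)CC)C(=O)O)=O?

Heavy atoms from the SMILES: 17 C, 1 N, 5 O.
Implicit hydrogens by atom environment:
  6 × C (aromatic): 1 H each → 6
  5 × C (aromatic): no H
  3 × O: 1 H each → 3
  2 × C: 2 H each → 4
  2 × C: no H
  2 × O: no H
  1 × C: 3 H
  1 × C: 1 H
  1 × N (aromatic): no H
  Total hydrogens = 17.
Molecular formula: C17H17NO5

C17H17NO5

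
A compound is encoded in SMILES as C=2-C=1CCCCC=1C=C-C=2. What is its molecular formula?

C10H12

Heavy atoms from the SMILES: 10 C.
Implicit hydrogens by atom environment:
  4 × C: 2 H each → 8
  4 × C (aromatic): 1 H each → 4
  2 × C (aromatic): no H
  Total hydrogens = 12.
Molecular formula: C10H12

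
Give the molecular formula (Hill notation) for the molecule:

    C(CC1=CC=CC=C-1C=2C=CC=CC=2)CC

C16H18

Heavy atoms from the SMILES: 16 C.
Implicit hydrogens by atom environment:
  9 × C (aromatic): 1 H each → 9
  3 × C: 2 H each → 6
  3 × C (aromatic): no H
  1 × C: 3 H
  Total hydrogens = 18.
Molecular formula: C16H18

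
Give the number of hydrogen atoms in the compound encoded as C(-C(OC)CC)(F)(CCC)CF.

18

Hydrogens are implicit in SMILES; fill each atom to its normal valence:
  4 × C: 2 H each → 8
  3 × C: 3 H each → 9
  2 × F: no H
  1 × C: 1 H
  1 × C: no H
  1 × O: no H
  Total hydrogens = 18.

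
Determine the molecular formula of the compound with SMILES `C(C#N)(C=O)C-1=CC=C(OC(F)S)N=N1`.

C8H6FN3O2S

Heavy atoms from the SMILES: 8 C, 1 F, 3 N, 2 O, 1 S.
Implicit hydrogens by atom environment:
  3 × C: 1 H each → 3
  2 × C (aromatic): 1 H each → 2
  2 × C (aromatic): no H
  2 × N (aromatic): no H
  2 × O: no H
  1 × C: no H
  1 × F: no H
  1 × N: no H
  1 × S: 1 H
  Total hydrogens = 6.
Molecular formula: C8H6FN3O2S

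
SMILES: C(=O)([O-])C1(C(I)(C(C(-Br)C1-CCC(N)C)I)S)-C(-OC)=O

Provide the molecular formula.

C12H17BrI2NO4S-

Heavy atoms from the SMILES: 1 Br, 12 C, 2 I, 1 N, 4 O, 1 S.
Implicit hydrogens by atom environment:
  4 × C: 1 H each → 4
  4 × C: no H
  3 × O: no H
  2 × C: 3 H each → 6
  2 × C: 2 H each → 4
  2 × I: no H
  1 × Br: no H
  1 × N: 2 H
  1 × O (charge -1): no H
  1 × S: 1 H
  Total hydrogens = 17.
Net charge -1.
Molecular formula: C12H17BrI2NO4S-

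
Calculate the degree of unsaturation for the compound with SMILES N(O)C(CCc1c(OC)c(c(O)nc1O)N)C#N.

Molecular formula from the SMILES: C10H14N4O4.
DoU = (2C + 2 + N − H − X)/2 = (2·10 + 2 + 4 − 14 − 0)/2 = 12/2 = 6.
(Structurally: 1 ring(s) + 5 π bond(s) = 6.)

6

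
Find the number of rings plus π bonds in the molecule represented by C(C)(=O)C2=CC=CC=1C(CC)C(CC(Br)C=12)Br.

Molecular formula from the SMILES: C14H16Br2O.
DoU = (2C + 2 + N − H − X)/2 = (2·14 + 2 + 0 − 16 − 2)/2 = 12/2 = 6.
(Structurally: 2 ring(s) + 4 π bond(s) = 6.)

6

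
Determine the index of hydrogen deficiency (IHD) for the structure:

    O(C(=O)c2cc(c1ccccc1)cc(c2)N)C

9

Molecular formula from the SMILES: C14H13NO2.
DoU = (2C + 2 + N − H − X)/2 = (2·14 + 2 + 1 − 13 − 0)/2 = 18/2 = 9.
(Structurally: 2 ring(s) + 7 π bond(s) = 9.)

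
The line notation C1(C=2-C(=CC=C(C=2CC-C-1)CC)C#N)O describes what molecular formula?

C13H15NO

Heavy atoms from the SMILES: 13 C, 1 N, 1 O.
Implicit hydrogens by atom environment:
  4 × C: 2 H each → 8
  4 × C (aromatic): no H
  2 × C (aromatic): 1 H each → 2
  1 × C: 3 H
  1 × C: 1 H
  1 × C: no H
  1 × N: no H
  1 × O: 1 H
  Total hydrogens = 15.
Molecular formula: C13H15NO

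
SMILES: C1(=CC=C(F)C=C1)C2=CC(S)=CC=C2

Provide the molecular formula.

Heavy atoms from the SMILES: 12 C, 1 F, 1 S.
Implicit hydrogens by atom environment:
  8 × C (aromatic): 1 H each → 8
  4 × C (aromatic): no H
  1 × F: no H
  1 × S: 1 H
  Total hydrogens = 9.
Molecular formula: C12H9FS

C12H9FS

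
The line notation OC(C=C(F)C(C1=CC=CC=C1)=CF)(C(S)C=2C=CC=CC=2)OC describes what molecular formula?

C19H18F2O2S

Heavy atoms from the SMILES: 19 C, 2 F, 2 O, 1 S.
Implicit hydrogens by atom environment:
  10 × C (aromatic): 1 H each → 10
  3 × C: 1 H each → 3
  3 × C: no H
  2 × C (aromatic): no H
  2 × F: no H
  1 × C: 3 H
  1 × O: 1 H
  1 × O: no H
  1 × S: 1 H
  Total hydrogens = 18.
Molecular formula: C19H18F2O2S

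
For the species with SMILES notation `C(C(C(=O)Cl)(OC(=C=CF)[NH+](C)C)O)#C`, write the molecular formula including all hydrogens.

C9H10ClFNO3+

Heavy atoms from the SMILES: 9 C, 1 Cl, 1 F, 1 N, 3 O.
Implicit hydrogens by atom environment:
  5 × C: no H
  2 × C: 3 H each → 6
  2 × C: 1 H each → 2
  2 × O: no H
  1 × Cl: no H
  1 × F: no H
  1 × N (charge +1): 1 H
  1 × O: 1 H
  Total hydrogens = 10.
Net charge +1.
Molecular formula: C9H10ClFNO3+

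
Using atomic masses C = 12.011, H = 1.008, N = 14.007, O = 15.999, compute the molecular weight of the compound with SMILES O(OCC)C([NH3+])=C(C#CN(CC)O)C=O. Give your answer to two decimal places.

Molecular formula: C9H15N2O4+.
M = 9×12.011 + 15×1.008 + 2×14.007 + 4×15.999 = 215.23 g/mol.

215.23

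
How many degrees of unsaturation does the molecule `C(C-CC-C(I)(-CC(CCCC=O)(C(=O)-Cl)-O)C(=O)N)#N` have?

5

Molecular formula from the SMILES: C13H18ClIN2O4.
DoU = (2C + 2 + N − H − X)/2 = (2·13 + 2 + 2 − 18 − 2)/2 = 10/2 = 5.
(Structurally: 0 ring(s) + 5 π bond(s) = 5.)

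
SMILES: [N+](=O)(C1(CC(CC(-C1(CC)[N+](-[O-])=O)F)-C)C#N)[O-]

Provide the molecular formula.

C10H14FN3O4

Heavy atoms from the SMILES: 10 C, 1 F, 3 N, 4 O.
Implicit hydrogens by atom environment:
  3 × C: 2 H each → 6
  3 × C: no H
  2 × C: 3 H each → 6
  2 × C: 1 H each → 2
  2 × N (charge +1): no H
  2 × O: no H
  2 × O (charge -1): no H
  1 × F: no H
  1 × N: no H
  Total hydrogens = 14.
Molecular formula: C10H14FN3O4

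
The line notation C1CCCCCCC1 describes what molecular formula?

Heavy atoms from the SMILES: 8 C.
Implicit hydrogens by atom environment:
  8 × C: 2 H each → 16
  Total hydrogens = 16.
Molecular formula: C8H16

C8H16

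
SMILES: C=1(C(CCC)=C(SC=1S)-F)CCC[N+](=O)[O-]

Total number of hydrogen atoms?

14

Hydrogens are implicit in SMILES; fill each atom to its normal valence:
  5 × C: 2 H each → 10
  4 × C (aromatic): no H
  1 × C: 3 H
  1 × F: no H
  1 × N (charge +1): no H
  1 × O: no H
  1 × O (charge -1): no H
  1 × S: 1 H
  1 × S (aromatic): no H
  Total hydrogens = 14.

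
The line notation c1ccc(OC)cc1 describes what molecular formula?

Heavy atoms from the SMILES: 7 C, 1 O.
Implicit hydrogens by atom environment:
  5 × C (aromatic): 1 H each → 5
  1 × C: 3 H
  1 × C (aromatic): no H
  1 × O: no H
  Total hydrogens = 8.
Molecular formula: C7H8O

C7H8O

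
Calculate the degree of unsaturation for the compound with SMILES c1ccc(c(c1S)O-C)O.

4

Molecular formula from the SMILES: C7H8O2S.
DoU = (2C + 2 + N − H − X)/2 = (2·7 + 2 + 0 − 8 − 0)/2 = 8/2 = 4.
(Structurally: 1 ring(s) + 3 π bond(s) = 4.)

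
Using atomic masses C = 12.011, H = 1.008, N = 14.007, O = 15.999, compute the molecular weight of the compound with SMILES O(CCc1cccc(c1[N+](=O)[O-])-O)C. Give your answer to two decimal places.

197.19

Molecular formula: C9H11NO4.
M = 9×12.011 + 11×1.008 + 1×14.007 + 4×15.999 = 197.19 g/mol.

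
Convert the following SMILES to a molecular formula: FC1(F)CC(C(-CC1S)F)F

C6H8F4S

Heavy atoms from the SMILES: 6 C, 4 F, 1 S.
Implicit hydrogens by atom environment:
  4 × F: no H
  3 × C: 1 H each → 3
  2 × C: 2 H each → 4
  1 × C: no H
  1 × S: 1 H
  Total hydrogens = 8.
Molecular formula: C6H8F4S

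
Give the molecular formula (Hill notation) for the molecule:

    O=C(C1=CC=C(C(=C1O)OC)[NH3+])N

C8H11N2O3+

Heavy atoms from the SMILES: 8 C, 2 N, 3 O.
Implicit hydrogens by atom environment:
  4 × C (aromatic): no H
  2 × C (aromatic): 1 H each → 2
  2 × O: no H
  1 × C: 3 H
  1 × C: no H
  1 × N (charge +1): 3 H
  1 × N: 2 H
  1 × O: 1 H
  Total hydrogens = 11.
Net charge +1.
Molecular formula: C8H11N2O3+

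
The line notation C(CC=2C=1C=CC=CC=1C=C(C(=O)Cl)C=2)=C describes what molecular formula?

Heavy atoms from the SMILES: 14 C, 1 Cl, 1 O.
Implicit hydrogens by atom environment:
  6 × C (aromatic): 1 H each → 6
  4 × C (aromatic): no H
  2 × C: 2 H each → 4
  1 × C: 1 H
  1 × C: no H
  1 × Cl: no H
  1 × O: no H
  Total hydrogens = 11.
Molecular formula: C14H11ClO

C14H11ClO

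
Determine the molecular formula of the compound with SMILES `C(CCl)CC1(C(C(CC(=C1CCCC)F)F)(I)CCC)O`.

C16H26ClF2IO

Heavy atoms from the SMILES: 16 C, 1 Cl, 2 F, 1 I, 1 O.
Implicit hydrogens by atom environment:
  9 × C: 2 H each → 18
  4 × C: no H
  2 × C: 3 H each → 6
  2 × F: no H
  1 × C: 1 H
  1 × Cl: no H
  1 × I: no H
  1 × O: 1 H
  Total hydrogens = 26.
Molecular formula: C16H26ClF2IO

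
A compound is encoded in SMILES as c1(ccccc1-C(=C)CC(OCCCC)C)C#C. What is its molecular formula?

Heavy atoms from the SMILES: 17 C, 1 O.
Implicit hydrogens by atom environment:
  5 × C: 2 H each → 10
  4 × C (aromatic): 1 H each → 4
  2 × C: 3 H each → 6
  2 × C: 1 H each → 2
  2 × C: no H
  2 × C (aromatic): no H
  1 × O: no H
  Total hydrogens = 22.
Molecular formula: C17H22O

C17H22O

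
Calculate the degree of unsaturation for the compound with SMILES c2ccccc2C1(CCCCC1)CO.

Molecular formula from the SMILES: C13H18O.
DoU = (2C + 2 + N − H − X)/2 = (2·13 + 2 + 0 − 18 − 0)/2 = 10/2 = 5.
(Structurally: 2 ring(s) + 3 π bond(s) = 5.)

5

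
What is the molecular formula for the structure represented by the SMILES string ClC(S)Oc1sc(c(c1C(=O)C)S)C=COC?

C10H11ClO3S3

Heavy atoms from the SMILES: 10 C, 1 Cl, 3 O, 3 S.
Implicit hydrogens by atom environment:
  4 × C (aromatic): no H
  3 × C: 1 H each → 3
  3 × O: no H
  2 × C: 3 H each → 6
  2 × S: 1 H each → 2
  1 × C: no H
  1 × Cl: no H
  1 × S (aromatic): no H
  Total hydrogens = 11.
Molecular formula: C10H11ClO3S3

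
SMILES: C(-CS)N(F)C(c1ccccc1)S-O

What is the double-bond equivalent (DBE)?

Molecular formula from the SMILES: C9H12FNOS2.
DoU = (2C + 2 + N − H − X)/2 = (2·9 + 2 + 1 − 12 − 1)/2 = 8/2 = 4.
(Structurally: 1 ring(s) + 3 π bond(s) = 4.)

4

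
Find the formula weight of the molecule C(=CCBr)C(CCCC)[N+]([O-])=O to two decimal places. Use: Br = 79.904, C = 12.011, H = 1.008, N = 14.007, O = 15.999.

Molecular formula: C8H14BrNO2.
M = 1×79.904 + 8×12.011 + 14×1.008 + 1×14.007 + 2×15.999 = 236.11 g/mol.

236.11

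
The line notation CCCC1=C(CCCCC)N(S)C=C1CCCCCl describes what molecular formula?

Heavy atoms from the SMILES: 16 C, 1 Cl, 1 N, 1 S.
Implicit hydrogens by atom environment:
  10 × C: 2 H each → 20
  3 × C (aromatic): no H
  2 × C: 3 H each → 6
  1 × C (aromatic): 1 H
  1 × Cl: no H
  1 × N (aromatic): no H
  1 × S: 1 H
  Total hydrogens = 28.
Molecular formula: C16H28ClNS

C16H28ClNS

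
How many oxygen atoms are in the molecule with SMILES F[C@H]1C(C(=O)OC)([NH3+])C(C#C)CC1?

2

The symbol for oxygen appears 2 times in the SMILES.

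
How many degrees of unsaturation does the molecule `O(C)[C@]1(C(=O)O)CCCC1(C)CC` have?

Molecular formula from the SMILES: C10H18O3.
DoU = (2C + 2 + N − H − X)/2 = (2·10 + 2 + 0 − 18 − 0)/2 = 4/2 = 2.
(Structurally: 1 ring(s) + 1 π bond(s) = 2.)

2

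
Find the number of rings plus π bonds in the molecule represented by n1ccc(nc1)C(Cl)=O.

5

Molecular formula from the SMILES: C5H3ClN2O.
DoU = (2C + 2 + N − H − X)/2 = (2·5 + 2 + 2 − 3 − 1)/2 = 10/2 = 5.
(Structurally: 1 ring(s) + 4 π bond(s) = 5.)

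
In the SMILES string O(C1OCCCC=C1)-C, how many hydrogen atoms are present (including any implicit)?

12

Hydrogens are implicit in SMILES; fill each atom to its normal valence:
  3 × C: 2 H each → 6
  3 × C: 1 H each → 3
  2 × O: no H
  1 × C: 3 H
  Total hydrogens = 12.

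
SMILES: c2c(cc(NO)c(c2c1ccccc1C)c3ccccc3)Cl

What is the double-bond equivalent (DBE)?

12

Molecular formula from the SMILES: C19H16ClNO.
DoU = (2C + 2 + N − H − X)/2 = (2·19 + 2 + 1 − 16 − 1)/2 = 24/2 = 12.
(Structurally: 3 ring(s) + 9 π bond(s) = 12.)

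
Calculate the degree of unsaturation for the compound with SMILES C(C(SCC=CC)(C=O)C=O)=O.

4

Molecular formula from the SMILES: C8H10O3S.
DoU = (2C + 2 + N − H − X)/2 = (2·8 + 2 + 0 − 10 − 0)/2 = 8/2 = 4.
(Structurally: 0 ring(s) + 4 π bond(s) = 4.)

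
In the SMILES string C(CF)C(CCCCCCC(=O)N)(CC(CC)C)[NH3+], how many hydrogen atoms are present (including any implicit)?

32

Hydrogens are implicit in SMILES; fill each atom to its normal valence:
  10 × C: 2 H each → 20
  2 × C: 3 H each → 6
  2 × C: no H
  1 × C: 1 H
  1 × F: no H
  1 × N (charge +1): 3 H
  1 × N: 2 H
  1 × O: no H
  Total hydrogens = 32.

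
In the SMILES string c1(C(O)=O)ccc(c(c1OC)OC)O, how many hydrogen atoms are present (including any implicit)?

10

Hydrogens are implicit in SMILES; fill each atom to its normal valence:
  4 × C (aromatic): no H
  3 × O: no H
  2 × C: 3 H each → 6
  2 × C (aromatic): 1 H each → 2
  2 × O: 1 H each → 2
  1 × C: no H
  Total hydrogens = 10.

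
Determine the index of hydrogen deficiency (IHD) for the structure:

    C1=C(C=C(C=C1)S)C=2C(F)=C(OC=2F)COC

7

Molecular formula from the SMILES: C12H10F2O2S.
DoU = (2C + 2 + N − H − X)/2 = (2·12 + 2 + 0 − 10 − 2)/2 = 14/2 = 7.
(Structurally: 2 ring(s) + 5 π bond(s) = 7.)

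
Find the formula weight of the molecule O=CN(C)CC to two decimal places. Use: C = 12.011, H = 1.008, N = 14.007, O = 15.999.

Molecular formula: C4H9NO.
M = 4×12.011 + 9×1.008 + 1×14.007 + 1×15.999 = 87.12 g/mol.

87.12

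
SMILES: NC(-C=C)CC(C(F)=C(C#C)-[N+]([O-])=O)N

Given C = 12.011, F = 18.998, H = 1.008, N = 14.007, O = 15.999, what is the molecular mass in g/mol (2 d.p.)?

213.21

Molecular formula: C9H12FN3O2.
M = 9×12.011 + 1×18.998 + 12×1.008 + 3×14.007 + 2×15.999 = 213.21 g/mol.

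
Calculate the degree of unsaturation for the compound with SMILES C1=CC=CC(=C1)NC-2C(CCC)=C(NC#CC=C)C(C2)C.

Molecular formula from the SMILES: C19H24N2.
DoU = (2C + 2 + N − H − X)/2 = (2·19 + 2 + 2 − 24 − 0)/2 = 18/2 = 9.
(Structurally: 2 ring(s) + 7 π bond(s) = 9.)

9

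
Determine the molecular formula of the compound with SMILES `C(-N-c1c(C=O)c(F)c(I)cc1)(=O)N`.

Heavy atoms from the SMILES: 8 C, 1 F, 1 I, 2 N, 2 O.
Implicit hydrogens by atom environment:
  4 × C (aromatic): no H
  2 × C (aromatic): 1 H each → 2
  2 × O: no H
  1 × C: 1 H
  1 × C: no H
  1 × F: no H
  1 × I: no H
  1 × N: 2 H
  1 × N: 1 H
  Total hydrogens = 6.
Molecular formula: C8H6FIN2O2

C8H6FIN2O2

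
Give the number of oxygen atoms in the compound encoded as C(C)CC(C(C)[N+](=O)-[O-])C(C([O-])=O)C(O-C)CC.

The symbol for oxygen appears 5 times in the SMILES.

5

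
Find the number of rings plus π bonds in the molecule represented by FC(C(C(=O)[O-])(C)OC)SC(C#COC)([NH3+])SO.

3

Molecular formula from the SMILES: C9H14FNO5S2.
DoU = (2C + 2 + N − H − X)/2 = (2·9 + 2 + 1 − 14 − 1)/2 = 6/2 = 3.
(Structurally: 0 ring(s) + 3 π bond(s) = 3.)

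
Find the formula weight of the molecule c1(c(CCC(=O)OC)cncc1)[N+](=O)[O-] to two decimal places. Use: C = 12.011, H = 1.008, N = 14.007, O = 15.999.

210.19

Molecular formula: C9H10N2O4.
M = 9×12.011 + 10×1.008 + 2×14.007 + 4×15.999 = 210.19 g/mol.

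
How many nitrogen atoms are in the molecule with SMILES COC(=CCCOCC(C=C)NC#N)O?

The symbol for nitrogen appears 2 times in the SMILES.

2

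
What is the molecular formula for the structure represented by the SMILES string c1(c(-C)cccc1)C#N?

C8H7N

Heavy atoms from the SMILES: 8 C, 1 N.
Implicit hydrogens by atom environment:
  4 × C (aromatic): 1 H each → 4
  2 × C (aromatic): no H
  1 × C: 3 H
  1 × C: no H
  1 × N: no H
  Total hydrogens = 7.
Molecular formula: C8H7N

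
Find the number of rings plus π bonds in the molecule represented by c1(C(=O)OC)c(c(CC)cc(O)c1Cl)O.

Molecular formula from the SMILES: C10H11ClO4.
DoU = (2C + 2 + N − H − X)/2 = (2·10 + 2 + 0 − 11 − 1)/2 = 10/2 = 5.
(Structurally: 1 ring(s) + 4 π bond(s) = 5.)

5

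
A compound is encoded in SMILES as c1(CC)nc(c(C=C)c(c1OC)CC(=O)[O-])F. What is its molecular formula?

Heavy atoms from the SMILES: 12 C, 1 F, 1 N, 3 O.
Implicit hydrogens by atom environment:
  5 × C (aromatic): no H
  3 × C: 2 H each → 6
  2 × C: 3 H each → 6
  2 × O: no H
  1 × C: 1 H
  1 × C: no H
  1 × F: no H
  1 × N (aromatic): no H
  1 × O (charge -1): no H
  Total hydrogens = 13.
Net charge -1.
Molecular formula: C12H13FNO3-

C12H13FNO3-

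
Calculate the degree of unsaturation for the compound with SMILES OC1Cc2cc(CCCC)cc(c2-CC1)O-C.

Molecular formula from the SMILES: C15H22O2.
DoU = (2C + 2 + N − H − X)/2 = (2·15 + 2 + 0 − 22 − 0)/2 = 10/2 = 5.
(Structurally: 2 ring(s) + 3 π bond(s) = 5.)

5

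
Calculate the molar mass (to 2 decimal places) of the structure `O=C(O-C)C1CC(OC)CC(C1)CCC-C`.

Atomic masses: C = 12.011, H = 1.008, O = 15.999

Molecular formula: C13H24O3.
M = 13×12.011 + 24×1.008 + 3×15.999 = 228.33 g/mol.

228.33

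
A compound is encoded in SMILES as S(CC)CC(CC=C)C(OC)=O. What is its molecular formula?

C9H16O2S

Heavy atoms from the SMILES: 9 C, 2 O, 1 S.
Implicit hydrogens by atom environment:
  4 × C: 2 H each → 8
  2 × C: 3 H each → 6
  2 × C: 1 H each → 2
  2 × O: no H
  1 × C: no H
  1 × S: no H
  Total hydrogens = 16.
Molecular formula: C9H16O2S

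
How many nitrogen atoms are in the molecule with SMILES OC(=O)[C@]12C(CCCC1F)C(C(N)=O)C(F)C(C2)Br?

1

The symbol for nitrogen appears 1 time in the SMILES.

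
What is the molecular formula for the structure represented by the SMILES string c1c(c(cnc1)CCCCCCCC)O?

Heavy atoms from the SMILES: 13 C, 1 N, 1 O.
Implicit hydrogens by atom environment:
  7 × C: 2 H each → 14
  3 × C (aromatic): 1 H each → 3
  2 × C (aromatic): no H
  1 × C: 3 H
  1 × N (aromatic): no H
  1 × O: 1 H
  Total hydrogens = 21.
Molecular formula: C13H21NO

C13H21NO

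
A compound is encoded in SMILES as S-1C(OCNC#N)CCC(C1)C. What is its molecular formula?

C8H14N2OS

Heavy atoms from the SMILES: 8 C, 2 N, 1 O, 1 S.
Implicit hydrogens by atom environment:
  4 × C: 2 H each → 8
  2 × C: 1 H each → 2
  1 × C: 3 H
  1 × C: no H
  1 × N: 1 H
  1 × N: no H
  1 × O: no H
  1 × S: no H
  Total hydrogens = 14.
Molecular formula: C8H14N2OS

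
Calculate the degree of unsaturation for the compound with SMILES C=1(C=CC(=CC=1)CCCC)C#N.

6

Molecular formula from the SMILES: C11H13N.
DoU = (2C + 2 + N − H − X)/2 = (2·11 + 2 + 1 − 13 − 0)/2 = 12/2 = 6.
(Structurally: 1 ring(s) + 5 π bond(s) = 6.)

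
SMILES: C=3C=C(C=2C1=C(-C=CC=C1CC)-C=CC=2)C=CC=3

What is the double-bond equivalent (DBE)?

11

Molecular formula from the SMILES: C18H16.
DoU = (2C + 2 + N − H − X)/2 = (2·18 + 2 + 0 − 16 − 0)/2 = 22/2 = 11.
(Structurally: 3 ring(s) + 8 π bond(s) = 11.)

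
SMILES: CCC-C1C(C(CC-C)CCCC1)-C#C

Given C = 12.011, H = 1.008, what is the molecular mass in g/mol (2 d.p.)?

206.37

Molecular formula: C15H26.
M = 15×12.011 + 26×1.008 = 206.37 g/mol.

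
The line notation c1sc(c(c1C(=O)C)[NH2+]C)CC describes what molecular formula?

Heavy atoms from the SMILES: 9 C, 1 N, 1 O, 1 S.
Implicit hydrogens by atom environment:
  3 × C: 3 H each → 9
  3 × C (aromatic): no H
  1 × C: 2 H
  1 × C (aromatic): 1 H
  1 × C: no H
  1 × N (charge +1): 2 H
  1 × O: no H
  1 × S (aromatic): no H
  Total hydrogens = 14.
Net charge +1.
Molecular formula: C9H14NOS+

C9H14NOS+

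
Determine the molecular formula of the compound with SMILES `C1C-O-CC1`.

C4H8O

Heavy atoms from the SMILES: 4 C, 1 O.
Implicit hydrogens by atom environment:
  4 × C: 2 H each → 8
  1 × O: no H
  Total hydrogens = 8.
Molecular formula: C4H8O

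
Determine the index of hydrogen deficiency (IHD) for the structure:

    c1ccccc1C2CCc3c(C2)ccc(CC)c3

Molecular formula from the SMILES: C18H20.
DoU = (2C + 2 + N − H − X)/2 = (2·18 + 2 + 0 − 20 − 0)/2 = 18/2 = 9.
(Structurally: 3 ring(s) + 6 π bond(s) = 9.)

9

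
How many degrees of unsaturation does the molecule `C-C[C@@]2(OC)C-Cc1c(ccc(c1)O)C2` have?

Molecular formula from the SMILES: C13H18O2.
DoU = (2C + 2 + N − H − X)/2 = (2·13 + 2 + 0 − 18 − 0)/2 = 10/2 = 5.
(Structurally: 2 ring(s) + 3 π bond(s) = 5.)

5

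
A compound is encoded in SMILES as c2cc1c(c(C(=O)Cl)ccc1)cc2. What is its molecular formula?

Heavy atoms from the SMILES: 11 C, 1 Cl, 1 O.
Implicit hydrogens by atom environment:
  7 × C (aromatic): 1 H each → 7
  3 × C (aromatic): no H
  1 × C: no H
  1 × Cl: no H
  1 × O: no H
  Total hydrogens = 7.
Molecular formula: C11H7ClO

C11H7ClO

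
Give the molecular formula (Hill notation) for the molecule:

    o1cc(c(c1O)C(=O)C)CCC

C9H12O3

Heavy atoms from the SMILES: 9 C, 3 O.
Implicit hydrogens by atom environment:
  3 × C (aromatic): no H
  2 × C: 3 H each → 6
  2 × C: 2 H each → 4
  1 × C (aromatic): 1 H
  1 × C: no H
  1 × O: 1 H
  1 × O (aromatic): no H
  1 × O: no H
  Total hydrogens = 12.
Molecular formula: C9H12O3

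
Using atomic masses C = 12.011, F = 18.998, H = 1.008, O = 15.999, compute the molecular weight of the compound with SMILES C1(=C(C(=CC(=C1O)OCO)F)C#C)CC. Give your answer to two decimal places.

210.20

Molecular formula: C11H11FO3.
M = 11×12.011 + 1×18.998 + 11×1.008 + 3×15.999 = 210.20 g/mol.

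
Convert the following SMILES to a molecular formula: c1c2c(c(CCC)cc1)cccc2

Heavy atoms from the SMILES: 13 C.
Implicit hydrogens by atom environment:
  7 × C (aromatic): 1 H each → 7
  3 × C (aromatic): no H
  2 × C: 2 H each → 4
  1 × C: 3 H
  Total hydrogens = 14.
Molecular formula: C13H14

C13H14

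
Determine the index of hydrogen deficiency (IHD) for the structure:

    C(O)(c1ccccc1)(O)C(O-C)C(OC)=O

Molecular formula from the SMILES: C11H14O5.
DoU = (2C + 2 + N − H − X)/2 = (2·11 + 2 + 0 − 14 − 0)/2 = 10/2 = 5.
(Structurally: 1 ring(s) + 4 π bond(s) = 5.)

5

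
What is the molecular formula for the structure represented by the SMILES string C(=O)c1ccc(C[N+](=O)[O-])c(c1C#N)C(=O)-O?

Heavy atoms from the SMILES: 10 C, 2 N, 5 O.
Implicit hydrogens by atom environment:
  4 × C (aromatic): no H
  3 × O: no H
  2 × C (aromatic): 1 H each → 2
  2 × C: no H
  1 × C: 2 H
  1 × C: 1 H
  1 × N (charge +1): no H
  1 × N: no H
  1 × O: 1 H
  1 × O (charge -1): no H
  Total hydrogens = 6.
Molecular formula: C10H6N2O5

C10H6N2O5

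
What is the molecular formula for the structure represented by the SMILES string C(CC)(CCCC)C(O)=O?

Heavy atoms from the SMILES: 8 C, 2 O.
Implicit hydrogens by atom environment:
  4 × C: 2 H each → 8
  2 × C: 3 H each → 6
  1 × C: 1 H
  1 × C: no H
  1 × O: 1 H
  1 × O: no H
  Total hydrogens = 16.
Molecular formula: C8H16O2

C8H16O2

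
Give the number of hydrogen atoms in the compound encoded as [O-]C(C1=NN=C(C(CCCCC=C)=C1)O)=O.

13

Hydrogens are implicit in SMILES; fill each atom to its normal valence:
  5 × C: 2 H each → 10
  3 × C (aromatic): no H
  2 × N (aromatic): no H
  1 × C (aromatic): 1 H
  1 × C: 1 H
  1 × C: no H
  1 × O: 1 H
  1 × O: no H
  1 × O (charge -1): no H
  Total hydrogens = 13.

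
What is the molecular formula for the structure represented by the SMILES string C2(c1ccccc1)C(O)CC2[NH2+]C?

Heavy atoms from the SMILES: 11 C, 1 N, 1 O.
Implicit hydrogens by atom environment:
  5 × C (aromatic): 1 H each → 5
  3 × C: 1 H each → 3
  1 × C: 3 H
  1 × C: 2 H
  1 × C (aromatic): no H
  1 × N (charge +1): 2 H
  1 × O: 1 H
  Total hydrogens = 16.
Net charge +1.
Molecular formula: C11H16NO+

C11H16NO+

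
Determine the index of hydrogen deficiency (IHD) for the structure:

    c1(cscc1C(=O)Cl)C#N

6

Molecular formula from the SMILES: C6H2ClNOS.
DoU = (2C + 2 + N − H − X)/2 = (2·6 + 2 + 1 − 2 − 1)/2 = 12/2 = 6.
(Structurally: 1 ring(s) + 5 π bond(s) = 6.)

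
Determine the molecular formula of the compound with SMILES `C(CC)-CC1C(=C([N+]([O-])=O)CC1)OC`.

C10H17NO3

Heavy atoms from the SMILES: 10 C, 1 N, 3 O.
Implicit hydrogens by atom environment:
  5 × C: 2 H each → 10
  2 × C: 3 H each → 6
  2 × C: no H
  2 × O: no H
  1 × C: 1 H
  1 × N (charge +1): no H
  1 × O (charge -1): no H
  Total hydrogens = 17.
Molecular formula: C10H17NO3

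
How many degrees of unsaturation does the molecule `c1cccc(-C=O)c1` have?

5

Molecular formula from the SMILES: C7H6O.
DoU = (2C + 2 + N − H − X)/2 = (2·7 + 2 + 0 − 6 − 0)/2 = 10/2 = 5.
(Structurally: 1 ring(s) + 4 π bond(s) = 5.)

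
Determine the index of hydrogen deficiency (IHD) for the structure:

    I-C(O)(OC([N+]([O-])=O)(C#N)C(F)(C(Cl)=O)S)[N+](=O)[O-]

5

Molecular formula from the SMILES: C5H2ClFIN3O7S.
DoU = (2C + 2 + N − H − X)/2 = (2·5 + 2 + 3 − 2 − 3)/2 = 10/2 = 5.
(Structurally: 0 ring(s) + 5 π bond(s) = 5.)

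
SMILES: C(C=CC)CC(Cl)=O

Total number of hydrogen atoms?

9

Hydrogens are implicit in SMILES; fill each atom to its normal valence:
  2 × C: 2 H each → 4
  2 × C: 1 H each → 2
  1 × C: 3 H
  1 × C: no H
  1 × Cl: no H
  1 × O: no H
  Total hydrogens = 9.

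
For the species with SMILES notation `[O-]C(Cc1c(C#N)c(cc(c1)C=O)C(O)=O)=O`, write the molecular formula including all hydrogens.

C11H6NO5-

Heavy atoms from the SMILES: 11 C, 1 N, 5 O.
Implicit hydrogens by atom environment:
  4 × C (aromatic): no H
  3 × C: no H
  3 × O: no H
  2 × C (aromatic): 1 H each → 2
  1 × C: 2 H
  1 × C: 1 H
  1 × N: no H
  1 × O: 1 H
  1 × O (charge -1): no H
  Total hydrogens = 6.
Net charge -1.
Molecular formula: C11H6NO5-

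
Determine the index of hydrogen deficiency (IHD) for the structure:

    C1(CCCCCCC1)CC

Molecular formula from the SMILES: C10H20.
DoU = (2C + 2 + N − H − X)/2 = (2·10 + 2 + 0 − 20 − 0)/2 = 2/2 = 1.
(Structurally: 1 ring(s) + 0 π bond(s) = 1.)

1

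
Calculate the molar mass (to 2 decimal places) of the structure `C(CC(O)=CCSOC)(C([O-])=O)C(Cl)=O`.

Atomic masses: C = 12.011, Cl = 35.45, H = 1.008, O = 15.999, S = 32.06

Molecular formula: C8H10ClO5S-.
M = 8×12.011 + 1×35.45 + 10×1.008 + 5×15.999 + 1×32.06 = 253.67 g/mol.

253.67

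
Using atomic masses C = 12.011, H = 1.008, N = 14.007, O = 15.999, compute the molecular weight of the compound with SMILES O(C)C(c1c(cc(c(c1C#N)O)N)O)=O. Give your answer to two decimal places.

208.17

Molecular formula: C9H8N2O4.
M = 9×12.011 + 8×1.008 + 2×14.007 + 4×15.999 = 208.17 g/mol.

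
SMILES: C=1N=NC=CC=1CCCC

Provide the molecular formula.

C8H12N2

Heavy atoms from the SMILES: 8 C, 2 N.
Implicit hydrogens by atom environment:
  3 × C: 2 H each → 6
  3 × C (aromatic): 1 H each → 3
  2 × N (aromatic): no H
  1 × C: 3 H
  1 × C (aromatic): no H
  Total hydrogens = 12.
Molecular formula: C8H12N2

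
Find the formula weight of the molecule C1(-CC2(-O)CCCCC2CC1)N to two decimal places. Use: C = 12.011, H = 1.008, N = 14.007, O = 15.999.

Molecular formula: C10H19NO.
M = 10×12.011 + 19×1.008 + 1×14.007 + 1×15.999 = 169.27 g/mol.

169.27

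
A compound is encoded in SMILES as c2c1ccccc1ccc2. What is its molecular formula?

Heavy atoms from the SMILES: 10 C.
Implicit hydrogens by atom environment:
  8 × C (aromatic): 1 H each → 8
  2 × C (aromatic): no H
  Total hydrogens = 8.
Molecular formula: C10H8

C10H8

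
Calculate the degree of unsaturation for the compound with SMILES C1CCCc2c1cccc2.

Molecular formula from the SMILES: C10H12.
DoU = (2C + 2 + N − H − X)/2 = (2·10 + 2 + 0 − 12 − 0)/2 = 10/2 = 5.
(Structurally: 2 ring(s) + 3 π bond(s) = 5.)

5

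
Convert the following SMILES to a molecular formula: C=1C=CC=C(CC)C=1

C8H10

Heavy atoms from the SMILES: 8 C.
Implicit hydrogens by atom environment:
  5 × C (aromatic): 1 H each → 5
  1 × C: 3 H
  1 × C: 2 H
  1 × C (aromatic): no H
  Total hydrogens = 10.
Molecular formula: C8H10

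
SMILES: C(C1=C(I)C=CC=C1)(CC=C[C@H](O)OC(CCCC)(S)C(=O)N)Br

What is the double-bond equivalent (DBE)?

6

Molecular formula from the SMILES: C17H23BrINO3S.
DoU = (2C + 2 + N − H − X)/2 = (2·17 + 2 + 1 − 23 − 2)/2 = 12/2 = 6.
(Structurally: 1 ring(s) + 5 π bond(s) = 6.)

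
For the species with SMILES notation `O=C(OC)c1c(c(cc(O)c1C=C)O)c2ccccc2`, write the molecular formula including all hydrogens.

C16H14O4

Heavy atoms from the SMILES: 16 C, 4 O.
Implicit hydrogens by atom environment:
  6 × C (aromatic): 1 H each → 6
  6 × C (aromatic): no H
  2 × O: 1 H each → 2
  2 × O: no H
  1 × C: 3 H
  1 × C: 2 H
  1 × C: 1 H
  1 × C: no H
  Total hydrogens = 14.
Molecular formula: C16H14O4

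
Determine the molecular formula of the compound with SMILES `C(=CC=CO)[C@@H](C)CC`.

C8H14O

Heavy atoms from the SMILES: 8 C, 1 O.
Implicit hydrogens by atom environment:
  5 × C: 1 H each → 5
  2 × C: 3 H each → 6
  1 × C: 2 H
  1 × O: 1 H
  Total hydrogens = 14.
Molecular formula: C8H14O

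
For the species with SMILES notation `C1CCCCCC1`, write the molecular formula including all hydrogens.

Heavy atoms from the SMILES: 7 C.
Implicit hydrogens by atom environment:
  7 × C: 2 H each → 14
  Total hydrogens = 14.
Molecular formula: C7H14

C7H14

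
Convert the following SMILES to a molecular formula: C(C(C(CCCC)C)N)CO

C9H21NO

Heavy atoms from the SMILES: 9 C, 1 N, 1 O.
Implicit hydrogens by atom environment:
  5 × C: 2 H each → 10
  2 × C: 3 H each → 6
  2 × C: 1 H each → 2
  1 × N: 2 H
  1 × O: 1 H
  Total hydrogens = 21.
Molecular formula: C9H21NO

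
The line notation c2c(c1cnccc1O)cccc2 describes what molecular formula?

C11H9NO

Heavy atoms from the SMILES: 11 C, 1 N, 1 O.
Implicit hydrogens by atom environment:
  8 × C (aromatic): 1 H each → 8
  3 × C (aromatic): no H
  1 × N (aromatic): no H
  1 × O: 1 H
  Total hydrogens = 9.
Molecular formula: C11H9NO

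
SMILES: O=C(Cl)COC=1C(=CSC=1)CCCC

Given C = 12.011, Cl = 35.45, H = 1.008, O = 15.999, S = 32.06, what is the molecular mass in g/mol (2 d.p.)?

Molecular formula: C10H13ClO2S.
M = 10×12.011 + 1×35.45 + 13×1.008 + 2×15.999 + 1×32.06 = 232.72 g/mol.

232.72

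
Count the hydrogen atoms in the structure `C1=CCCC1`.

8

Hydrogens are implicit in SMILES; fill each atom to its normal valence:
  3 × C: 2 H each → 6
  2 × C: 1 H each → 2
  Total hydrogens = 8.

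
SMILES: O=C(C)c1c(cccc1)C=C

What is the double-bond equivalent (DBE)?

Molecular formula from the SMILES: C10H10O.
DoU = (2C + 2 + N − H − X)/2 = (2·10 + 2 + 0 − 10 − 0)/2 = 12/2 = 6.
(Structurally: 1 ring(s) + 5 π bond(s) = 6.)

6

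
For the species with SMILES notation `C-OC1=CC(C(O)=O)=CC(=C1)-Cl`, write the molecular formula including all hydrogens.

Heavy atoms from the SMILES: 8 C, 1 Cl, 3 O.
Implicit hydrogens by atom environment:
  3 × C (aromatic): 1 H each → 3
  3 × C (aromatic): no H
  2 × O: no H
  1 × C: 3 H
  1 × C: no H
  1 × Cl: no H
  1 × O: 1 H
  Total hydrogens = 7.
Molecular formula: C8H7ClO3

C8H7ClO3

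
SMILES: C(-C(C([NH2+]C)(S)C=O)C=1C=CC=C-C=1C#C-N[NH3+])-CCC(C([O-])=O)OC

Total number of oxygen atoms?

The symbol for oxygen appears 4 times in the SMILES.

4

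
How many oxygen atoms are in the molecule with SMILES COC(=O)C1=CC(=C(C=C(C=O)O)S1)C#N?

4

The symbol for oxygen appears 4 times in the SMILES.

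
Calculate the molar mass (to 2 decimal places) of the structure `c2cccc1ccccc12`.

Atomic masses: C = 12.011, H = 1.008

128.17

Molecular formula: C10H8.
M = 10×12.011 + 8×1.008 = 128.17 g/mol.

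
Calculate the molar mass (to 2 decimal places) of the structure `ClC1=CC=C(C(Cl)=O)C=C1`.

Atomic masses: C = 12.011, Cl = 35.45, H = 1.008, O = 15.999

Molecular formula: C7H4Cl2O.
M = 7×12.011 + 2×35.45 + 4×1.008 + 1×15.999 = 175.01 g/mol.

175.01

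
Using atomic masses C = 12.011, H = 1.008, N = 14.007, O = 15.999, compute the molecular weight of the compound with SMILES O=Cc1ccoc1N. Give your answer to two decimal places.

Molecular formula: C5H5NO2.
M = 5×12.011 + 5×1.008 + 1×14.007 + 2×15.999 = 111.10 g/mol.

111.10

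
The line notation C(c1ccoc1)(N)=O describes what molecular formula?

C5H5NO2

Heavy atoms from the SMILES: 5 C, 1 N, 2 O.
Implicit hydrogens by atom environment:
  3 × C (aromatic): 1 H each → 3
  1 × C (aromatic): no H
  1 × C: no H
  1 × N: 2 H
  1 × O (aromatic): no H
  1 × O: no H
  Total hydrogens = 5.
Molecular formula: C5H5NO2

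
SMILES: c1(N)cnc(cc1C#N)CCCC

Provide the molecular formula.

C10H13N3

Heavy atoms from the SMILES: 10 C, 3 N.
Implicit hydrogens by atom environment:
  3 × C: 2 H each → 6
  3 × C (aromatic): no H
  2 × C (aromatic): 1 H each → 2
  1 × C: 3 H
  1 × C: no H
  1 × N: 2 H
  1 × N (aromatic): no H
  1 × N: no H
  Total hydrogens = 13.
Molecular formula: C10H13N3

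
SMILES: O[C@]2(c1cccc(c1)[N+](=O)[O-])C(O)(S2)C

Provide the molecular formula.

C9H9NO4S

Heavy atoms from the SMILES: 9 C, 1 N, 4 O, 1 S.
Implicit hydrogens by atom environment:
  4 × C (aromatic): 1 H each → 4
  2 × C: no H
  2 × C (aromatic): no H
  2 × O: 1 H each → 2
  1 × C: 3 H
  1 × N (charge +1): no H
  1 × O: no H
  1 × O (charge -1): no H
  1 × S: no H
  Total hydrogens = 9.
Molecular formula: C9H9NO4S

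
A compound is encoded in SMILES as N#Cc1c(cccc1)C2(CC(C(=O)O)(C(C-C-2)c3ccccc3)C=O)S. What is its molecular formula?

Heavy atoms from the SMILES: 21 C, 1 N, 3 O, 1 S.
Implicit hydrogens by atom environment:
  9 × C (aromatic): 1 H each → 9
  4 × C: no H
  3 × C: 2 H each → 6
  3 × C (aromatic): no H
  2 × C: 1 H each → 2
  2 × O: no H
  1 × N: no H
  1 × O: 1 H
  1 × S: 1 H
  Total hydrogens = 19.
Molecular formula: C21H19NO3S

C21H19NO3S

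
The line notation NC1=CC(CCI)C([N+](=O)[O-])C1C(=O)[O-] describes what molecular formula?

C8H10IN2O4-

Heavy atoms from the SMILES: 8 C, 1 I, 2 N, 4 O.
Implicit hydrogens by atom environment:
  4 × C: 1 H each → 4
  2 × C: 2 H each → 4
  2 × C: no H
  2 × O: no H
  2 × O (charge -1): no H
  1 × I: no H
  1 × N: 2 H
  1 × N (charge +1): no H
  Total hydrogens = 10.
Net charge -1.
Molecular formula: C8H10IN2O4-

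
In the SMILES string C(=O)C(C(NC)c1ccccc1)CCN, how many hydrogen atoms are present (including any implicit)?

Hydrogens are implicit in SMILES; fill each atom to its normal valence:
  5 × C (aromatic): 1 H each → 5
  3 × C: 1 H each → 3
  2 × C: 2 H each → 4
  1 × C: 3 H
  1 × C (aromatic): no H
  1 × N: 2 H
  1 × N: 1 H
  1 × O: no H
  Total hydrogens = 18.

18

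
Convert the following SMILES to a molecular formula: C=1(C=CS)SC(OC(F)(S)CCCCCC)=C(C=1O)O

C13H19FO3S3

Heavy atoms from the SMILES: 13 C, 1 F, 3 O, 3 S.
Implicit hydrogens by atom environment:
  5 × C: 2 H each → 10
  4 × C (aromatic): no H
  2 × C: 1 H each → 2
  2 × O: 1 H each → 2
  2 × S: 1 H each → 2
  1 × C: 3 H
  1 × C: no H
  1 × F: no H
  1 × O: no H
  1 × S (aromatic): no H
  Total hydrogens = 19.
Molecular formula: C13H19FO3S3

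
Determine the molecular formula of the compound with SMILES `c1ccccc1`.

C6H6

Heavy atoms from the SMILES: 6 C.
Implicit hydrogens by atom environment:
  6 × C (aromatic): 1 H each → 6
  Total hydrogens = 6.
Molecular formula: C6H6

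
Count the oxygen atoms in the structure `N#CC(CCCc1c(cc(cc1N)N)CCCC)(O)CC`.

The symbol for oxygen appears 1 time in the SMILES.

1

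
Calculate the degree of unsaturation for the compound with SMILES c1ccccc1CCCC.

4

Molecular formula from the SMILES: C10H14.
DoU = (2C + 2 + N − H − X)/2 = (2·10 + 2 + 0 − 14 − 0)/2 = 8/2 = 4.
(Structurally: 1 ring(s) + 3 π bond(s) = 4.)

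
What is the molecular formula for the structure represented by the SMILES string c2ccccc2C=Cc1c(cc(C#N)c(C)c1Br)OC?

Heavy atoms from the SMILES: 1 Br, 17 C, 1 N, 1 O.
Implicit hydrogens by atom environment:
  6 × C (aromatic): 1 H each → 6
  6 × C (aromatic): no H
  2 × C: 3 H each → 6
  2 × C: 1 H each → 2
  1 × Br: no H
  1 × C: no H
  1 × N: no H
  1 × O: no H
  Total hydrogens = 14.
Molecular formula: C17H14BrNO

C17H14BrNO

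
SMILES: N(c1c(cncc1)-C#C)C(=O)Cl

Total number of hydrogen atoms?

5

Hydrogens are implicit in SMILES; fill each atom to its normal valence:
  3 × C (aromatic): 1 H each → 3
  2 × C (aromatic): no H
  2 × C: no H
  1 × C: 1 H
  1 × Cl: no H
  1 × N: 1 H
  1 × N (aromatic): no H
  1 × O: no H
  Total hydrogens = 5.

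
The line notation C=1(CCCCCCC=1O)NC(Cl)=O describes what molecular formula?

Heavy atoms from the SMILES: 9 C, 1 Cl, 1 N, 2 O.
Implicit hydrogens by atom environment:
  6 × C: 2 H each → 12
  3 × C: no H
  1 × Cl: no H
  1 × N: 1 H
  1 × O: 1 H
  1 × O: no H
  Total hydrogens = 14.
Molecular formula: C9H14ClNO2

C9H14ClNO2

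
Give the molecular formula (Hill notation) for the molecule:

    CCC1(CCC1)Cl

Heavy atoms from the SMILES: 6 C, 1 Cl.
Implicit hydrogens by atom environment:
  4 × C: 2 H each → 8
  1 × C: 3 H
  1 × C: no H
  1 × Cl: no H
  Total hydrogens = 11.
Molecular formula: C6H11Cl

C6H11Cl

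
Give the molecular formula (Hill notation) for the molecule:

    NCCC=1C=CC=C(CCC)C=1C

Heavy atoms from the SMILES: 12 C, 1 N.
Implicit hydrogens by atom environment:
  4 × C: 2 H each → 8
  3 × C (aromatic): 1 H each → 3
  3 × C (aromatic): no H
  2 × C: 3 H each → 6
  1 × N: 2 H
  Total hydrogens = 19.
Molecular formula: C12H19N

C12H19N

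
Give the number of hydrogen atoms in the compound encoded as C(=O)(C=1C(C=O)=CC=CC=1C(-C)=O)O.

Hydrogens are implicit in SMILES; fill each atom to its normal valence:
  3 × C (aromatic): 1 H each → 3
  3 × C (aromatic): no H
  3 × O: no H
  2 × C: no H
  1 × C: 3 H
  1 × C: 1 H
  1 × O: 1 H
  Total hydrogens = 8.

8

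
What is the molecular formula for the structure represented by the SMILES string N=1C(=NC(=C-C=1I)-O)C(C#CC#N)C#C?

C10H4IN3O

Heavy atoms from the SMILES: 10 C, 1 I, 3 N, 1 O.
Implicit hydrogens by atom environment:
  4 × C: no H
  3 × C (aromatic): no H
  2 × C: 1 H each → 2
  2 × N (aromatic): no H
  1 × C (aromatic): 1 H
  1 × I: no H
  1 × N: no H
  1 × O: 1 H
  Total hydrogens = 4.
Molecular formula: C10H4IN3O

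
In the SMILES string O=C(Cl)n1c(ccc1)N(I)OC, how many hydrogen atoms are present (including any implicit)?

6

Hydrogens are implicit in SMILES; fill each atom to its normal valence:
  3 × C (aromatic): 1 H each → 3
  2 × O: no H
  1 × C: 3 H
  1 × C (aromatic): no H
  1 × C: no H
  1 × Cl: no H
  1 × I: no H
  1 × N (aromatic): no H
  1 × N: no H
  Total hydrogens = 6.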